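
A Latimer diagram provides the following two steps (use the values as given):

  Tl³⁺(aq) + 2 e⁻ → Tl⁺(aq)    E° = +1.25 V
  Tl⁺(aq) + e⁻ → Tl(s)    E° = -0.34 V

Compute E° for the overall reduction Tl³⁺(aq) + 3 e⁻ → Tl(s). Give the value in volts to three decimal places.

+0.720 V

Standard free energies of sequential steps add: ΔG°₃ = ΔG°₁ + ΔG°₂, so n₃E°₃ = n₁E°₁ + n₂E°₂.
E°₃ = (2×+1.25 + 1×-0.34) / 3 = (+2.160) / 3 = +0.720 V.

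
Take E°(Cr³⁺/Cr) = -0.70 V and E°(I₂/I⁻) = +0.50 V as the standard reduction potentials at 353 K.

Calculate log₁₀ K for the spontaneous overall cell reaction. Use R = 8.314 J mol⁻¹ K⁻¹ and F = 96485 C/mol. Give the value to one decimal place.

102.8

Cathode: I₂/I⁻; anode: Cr³⁺/Cr. E°cell = (+0.50) − (-0.70) = +1.20 V, with n = 6.
ΔG° = −nFE° = −RT ln K, so ln K = nFE°/(RT) = (6)(96485)(+1.20) / ((8.314)(353)) = 236.705.
log₁₀ K = 236.705 / ln 10 = 102.8.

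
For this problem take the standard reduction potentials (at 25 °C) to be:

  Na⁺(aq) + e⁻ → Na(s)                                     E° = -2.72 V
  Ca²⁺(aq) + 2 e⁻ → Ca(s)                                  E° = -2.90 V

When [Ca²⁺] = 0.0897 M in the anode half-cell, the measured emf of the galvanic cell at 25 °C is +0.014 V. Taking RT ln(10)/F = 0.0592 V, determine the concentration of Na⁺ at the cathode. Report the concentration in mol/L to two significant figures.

Na⁺/Na is the cathode, Ca²⁺/Ca the anode: E°cell = +0.18 V, n = 2.
Overall reaction: 2 Na⁺(aq) + Ca(s) → 2 Na(s) + Ca²⁺(aq); Q = [Ca²⁺]^1/[Na⁺]^2.
From E = E° − (0.0592/n) log Q: log Q = (E° − E)·n/0.0592 = (+0.18 − (+0.014))·2/0.0592 = 5.6081.
So 2·log[Na⁺] = 1·log(0.0897) − log Q = -1.0472 − (5.6081) = -6.6553; log[Na⁺] = -6.6553 / 2 = -3.3277; [Na⁺] = 10^(-3.3277) ≈ 0.00047 M.

0.00047 M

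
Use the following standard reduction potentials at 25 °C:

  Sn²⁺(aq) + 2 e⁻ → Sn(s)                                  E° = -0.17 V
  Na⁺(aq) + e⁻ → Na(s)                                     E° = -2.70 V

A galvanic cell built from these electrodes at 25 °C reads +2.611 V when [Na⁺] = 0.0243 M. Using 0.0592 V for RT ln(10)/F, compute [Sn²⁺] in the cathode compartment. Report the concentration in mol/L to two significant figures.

0.32 M

Sn²⁺/Sn is the cathode, Na⁺/Na the anode: E°cell = +2.53 V, n = 2.
Overall reaction: Sn²⁺(aq) + 2 Na(s) → Sn(s) + 2 Na⁺(aq); Q = [Na⁺]^2/[Sn²⁺]^1.
From E = E° − (0.0592/n) log Q: log Q = (E° − E)·n/0.0592 = (+2.53 − (+2.611))·2/0.0592 = -2.7365.
So 1·log[Sn²⁺] = 2·log(0.0243) − log Q = -3.2288 − (-2.7365) = -0.4923; [Sn²⁺] = 10^(-0.4923) ≈ 0.32 M.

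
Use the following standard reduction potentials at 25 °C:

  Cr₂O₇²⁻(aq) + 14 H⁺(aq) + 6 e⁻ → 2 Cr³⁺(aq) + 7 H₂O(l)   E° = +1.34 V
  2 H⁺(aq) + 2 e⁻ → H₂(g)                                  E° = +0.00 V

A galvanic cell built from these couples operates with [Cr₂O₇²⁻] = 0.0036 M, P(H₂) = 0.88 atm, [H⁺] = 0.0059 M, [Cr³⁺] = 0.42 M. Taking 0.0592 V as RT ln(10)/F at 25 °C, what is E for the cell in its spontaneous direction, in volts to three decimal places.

Cr₂O₇²⁻/Cr³⁺ is the cathode (higher E°), H⁺/H₂ the anode: E°cell = +1.34 − (+0.00) = +1.34 V, n = 6.
Overall: Cr₂O₇²⁻(aq) + 8 H⁺(aq) + 3 H₂(g) → 2 Cr³⁺(aq) + 7 H₂O(l)
Q = [Cr³⁺]^2 / ([Cr₂O₇²⁻]·[H⁺]^8·P(H₂)^3); log Q = 19.690.
E = E° − (0.0592/n) log Q = +1.34 − (0.0592/6)(19.690) = +1.146 V.

+1.146 V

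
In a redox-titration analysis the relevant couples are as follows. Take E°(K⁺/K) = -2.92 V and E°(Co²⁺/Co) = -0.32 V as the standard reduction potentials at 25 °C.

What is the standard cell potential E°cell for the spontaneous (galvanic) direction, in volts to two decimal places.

+2.60 V

The Co²⁺/Co couple has the higher reduction potential, so it is the cathode; K⁺/K is oxidised at the anode.
E°cell = E°(cathode) − E°(anode) = (-0.32) − (-2.92) = +2.60 V.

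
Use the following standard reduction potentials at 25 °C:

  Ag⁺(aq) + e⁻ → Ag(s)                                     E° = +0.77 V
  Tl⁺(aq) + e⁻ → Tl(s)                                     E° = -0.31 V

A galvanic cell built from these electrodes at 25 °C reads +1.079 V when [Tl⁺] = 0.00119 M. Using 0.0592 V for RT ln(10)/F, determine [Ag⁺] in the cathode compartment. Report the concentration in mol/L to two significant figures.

0.0011 M

Ag⁺/Ag is the cathode, Tl⁺/Tl the anode: E°cell = +1.08 V, n = 1.
Overall reaction: Ag⁺(aq) + Tl(s) → Ag(s) + Tl⁺(aq); Q = [Tl⁺]^1/[Ag⁺]^1.
From E = E° − (0.0592/n) log Q: log Q = (E° − E)·n/0.0592 = (+1.08 − (+1.079))·1/0.0592 = 0.0169.
So 1·log[Ag⁺] = 1·log(0.00119) − log Q = -2.9245 − (0.0169) = -2.9414; [Ag⁺] = 10^(-2.9414) ≈ 0.0011 M.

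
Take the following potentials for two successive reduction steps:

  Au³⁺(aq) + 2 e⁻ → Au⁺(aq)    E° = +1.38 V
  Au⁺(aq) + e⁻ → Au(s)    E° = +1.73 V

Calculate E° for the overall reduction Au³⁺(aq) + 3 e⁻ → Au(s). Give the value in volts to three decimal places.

+1.497 V

Adding the free-energy changes (−nFE°) of the two steps gives −n₃FE°₃ = −n₁FE°₁ − n₂FE°₂.
E°₃ = (2×+1.38 + 1×+1.73) / 3 = (+4.490) / 3 = +1.497 V.
E° values themselves are not directly additive — weighting by electron count is essential.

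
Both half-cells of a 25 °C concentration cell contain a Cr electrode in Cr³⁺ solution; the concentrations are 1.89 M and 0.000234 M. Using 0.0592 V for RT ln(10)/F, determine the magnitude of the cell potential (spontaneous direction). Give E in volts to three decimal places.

For a concentration cell E°cell = 0. The 1.89 M side is the cathode (reduction is favoured where [Cr³⁺] is higher).
With n = 3, E = −(0.0592/3) log([Cr³⁺]ₐₙ/[Cr³⁺]꜀ₐₜ) = −(0.0592/3) log(0.000234/1.89) = −(0.0592/3)(-3.907) = +0.077 V.

+0.077 V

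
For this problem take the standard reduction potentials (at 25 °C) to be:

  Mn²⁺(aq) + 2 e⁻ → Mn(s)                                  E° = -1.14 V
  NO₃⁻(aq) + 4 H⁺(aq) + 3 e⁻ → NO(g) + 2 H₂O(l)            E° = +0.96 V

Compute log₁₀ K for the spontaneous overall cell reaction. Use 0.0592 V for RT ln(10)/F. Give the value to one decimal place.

Cathode: NO₃⁻/NO; anode: Mn²⁺/Mn. E°cell = +2.10 V, n = 6.
log K = nE°cell / 0.0592 = (6)(+2.10) / 0.0592 = 212.8.

212.8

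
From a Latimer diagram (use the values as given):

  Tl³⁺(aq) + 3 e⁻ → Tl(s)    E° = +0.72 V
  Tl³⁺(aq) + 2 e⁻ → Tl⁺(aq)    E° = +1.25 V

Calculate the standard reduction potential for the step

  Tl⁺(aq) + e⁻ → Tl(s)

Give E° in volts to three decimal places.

-0.340 V

Sequential free energies add, so n₃E°₃ = n₁E°₁ + n₂E°₂.
With n₃ = 3, and the known step contributing 2×(+1.25) V, the unknown satisfies 1·E° = 3×(+0.72) − 2×(+1.25) = -0.340.
E° = -0.340 / 1 = -0.340 V.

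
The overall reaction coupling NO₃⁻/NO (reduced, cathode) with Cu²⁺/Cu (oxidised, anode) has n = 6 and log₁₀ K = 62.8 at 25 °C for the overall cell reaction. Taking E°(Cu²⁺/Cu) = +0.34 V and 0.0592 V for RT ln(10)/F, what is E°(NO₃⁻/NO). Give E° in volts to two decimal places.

+0.96 V

E°cell = (0.0592/n)·log K = (0.0592/6)(62.8) = +0.620 V.
Since NO₃⁻/NO is the cathode and Cu²⁺/Cu the anode, E°cell = E°(NO₃⁻/NO) − E°(Cu²⁺/Cu).
So E°(NO₃⁻/NO) = E°cell + E°(Cu²⁺/Cu) = +0.620 + (+0.34) = +0.96 V.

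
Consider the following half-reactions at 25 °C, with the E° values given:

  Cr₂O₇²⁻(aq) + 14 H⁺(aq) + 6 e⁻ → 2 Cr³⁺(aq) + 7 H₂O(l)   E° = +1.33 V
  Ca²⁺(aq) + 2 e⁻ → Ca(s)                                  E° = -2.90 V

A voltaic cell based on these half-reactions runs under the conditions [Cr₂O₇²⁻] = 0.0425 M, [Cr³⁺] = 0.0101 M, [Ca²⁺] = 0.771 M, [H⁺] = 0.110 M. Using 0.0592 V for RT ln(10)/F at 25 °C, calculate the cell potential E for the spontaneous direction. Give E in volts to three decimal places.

Cr₂O₇²⁻/Cr³⁺ is the cathode (higher E°), Ca²⁺/Ca the anode: E°cell = +1.33 − (-2.90) = +4.23 V, n = 6.
Overall: Cr₂O₇²⁻(aq) + 14 H⁺(aq) + 3 Ca(s) → 2 Cr³⁺(aq) + 7 H₂O(l) + 3 Ca²⁺(aq)
Q = [Cr³⁺]^2·[Ca²⁺]^3 / ([Cr₂O₇²⁻]·[H⁺]^14); log Q = 10.462.
E = E° − (0.0592/n) log Q = +4.23 − (0.0592/6)(10.462) = +4.127 V.

+4.127 V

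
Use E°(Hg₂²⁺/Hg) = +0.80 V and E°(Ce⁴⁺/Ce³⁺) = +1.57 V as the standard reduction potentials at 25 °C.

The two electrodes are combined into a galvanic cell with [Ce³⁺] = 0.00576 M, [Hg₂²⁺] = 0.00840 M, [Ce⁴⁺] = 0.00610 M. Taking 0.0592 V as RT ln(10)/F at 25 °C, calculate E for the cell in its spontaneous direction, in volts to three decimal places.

Ce⁴⁺/Ce³⁺ is the cathode (higher E°), Hg₂²⁺/Hg the anode: E°cell = +1.57 − (+0.80) = +0.77 V, n = 2.
Overall: 2 Ce⁴⁺(aq) + 2 Hg(l) → 2 Ce³⁺(aq) + Hg₂²⁺(aq)
Q = [Ce³⁺]^2·[Hg₂²⁺] / ([Ce⁴⁺]^2); log Q = -2.126.
E = E° − (0.0592/n) log Q = +0.77 − (0.0592/2)(-2.126) = +0.833 V.

+0.833 V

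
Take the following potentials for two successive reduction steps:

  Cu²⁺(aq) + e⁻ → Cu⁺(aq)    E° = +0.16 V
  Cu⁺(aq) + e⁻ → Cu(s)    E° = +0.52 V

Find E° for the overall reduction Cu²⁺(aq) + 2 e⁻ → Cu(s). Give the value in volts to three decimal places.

Since ΔG° = −nFE° is additive over sequential reductions, n₃E°₃ = n₁E°₁ + n₂E°₂.
E°₃ = (1×+0.16 + 1×+0.52) / 2 = (+0.680) / 2 = +0.340 V.

+0.340 V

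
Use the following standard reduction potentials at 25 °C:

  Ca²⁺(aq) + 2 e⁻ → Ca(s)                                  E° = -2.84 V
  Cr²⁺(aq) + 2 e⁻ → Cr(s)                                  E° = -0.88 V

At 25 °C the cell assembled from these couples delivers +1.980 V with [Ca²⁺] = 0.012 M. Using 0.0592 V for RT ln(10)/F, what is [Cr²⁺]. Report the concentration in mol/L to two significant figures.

Cr²⁺/Cr is the cathode, Ca²⁺/Ca the anode: E°cell = +1.96 V, n = 2.
Overall reaction: Cr²⁺(aq) + Ca(s) → Cr(s) + Ca²⁺(aq); Q = [Ca²⁺]^1/[Cr²⁺]^1.
From E = E° − (0.0592/n) log Q: log Q = (E° − E)·n/0.0592 = (+1.96 − (+1.980))·2/0.0592 = -0.6757.
So 1·log[Cr²⁺] = 1·log(0.012) − log Q = -1.9208 − (-0.6757) = -1.2451; [Cr²⁺] = 10^(-1.2451) ≈ 0.057 M.

0.057 M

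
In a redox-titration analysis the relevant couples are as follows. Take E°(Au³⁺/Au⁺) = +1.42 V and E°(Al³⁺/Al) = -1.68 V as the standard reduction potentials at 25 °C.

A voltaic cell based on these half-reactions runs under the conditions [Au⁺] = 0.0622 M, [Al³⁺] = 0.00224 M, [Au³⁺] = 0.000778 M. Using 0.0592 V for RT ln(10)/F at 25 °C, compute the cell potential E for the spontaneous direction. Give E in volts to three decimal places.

+3.096 V

Au³⁺/Au⁺ is the cathode (higher E°), Al³⁺/Al the anode: E°cell = +1.42 − (-1.68) = +3.10 V, n = 6.
Overall: 3 Au³⁺(aq) + 2 Al(s) → 3 Au⁺(aq) + 2 Al³⁺(aq)
Q = [Au⁺]^3·[Al³⁺]^2 / ([Au³⁺]^3); log Q = 0.409.
E = E° − (0.0592/n) log Q = +3.10 − (0.0592/6)(0.409) = +3.096 V.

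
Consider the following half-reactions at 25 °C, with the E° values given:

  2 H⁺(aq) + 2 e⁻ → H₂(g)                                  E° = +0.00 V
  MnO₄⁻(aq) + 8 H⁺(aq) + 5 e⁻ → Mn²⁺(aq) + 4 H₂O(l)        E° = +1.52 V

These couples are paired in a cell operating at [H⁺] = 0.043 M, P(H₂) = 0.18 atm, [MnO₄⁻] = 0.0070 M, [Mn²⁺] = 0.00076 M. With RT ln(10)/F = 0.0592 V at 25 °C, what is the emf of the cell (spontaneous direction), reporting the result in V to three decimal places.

MnO₄⁻/Mn²⁺ is the cathode (higher E°), H⁺/H₂ the anode: E°cell = +1.52 − (+0.00) = +1.52 V, n = 10.
Overall: 2 MnO₄⁻(aq) + 6 H⁺(aq) + 5 H₂(g) → 2 Mn²⁺(aq) + 8 H₂O(l)
Q = [Mn²⁺]^2 / ([MnO₄⁻]^2·[H⁺]^6·P(H₂)^5); log Q = 9.994.
E = E° − (0.0592/n) log Q = +1.52 − (0.0592/10)(9.994) = +1.461 V.

+1.461 V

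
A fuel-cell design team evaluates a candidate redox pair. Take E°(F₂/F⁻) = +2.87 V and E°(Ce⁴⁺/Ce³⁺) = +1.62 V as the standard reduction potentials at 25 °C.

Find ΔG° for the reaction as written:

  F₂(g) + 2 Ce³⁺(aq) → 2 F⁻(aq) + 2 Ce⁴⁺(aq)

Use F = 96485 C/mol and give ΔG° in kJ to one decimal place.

-241.2 kJ

As written, F₂/F⁻ is reduced (cathode) and Ce⁴⁺/Ce³⁺ is oxidised (anode), so E°cell = (+2.87) − (+1.62) = +1.25 V.
Balancing electrons gives n = 2.
ΔG° = −nFE° = −(2)(96485)(+1.25) = -241,212 J = -241.2 kJ.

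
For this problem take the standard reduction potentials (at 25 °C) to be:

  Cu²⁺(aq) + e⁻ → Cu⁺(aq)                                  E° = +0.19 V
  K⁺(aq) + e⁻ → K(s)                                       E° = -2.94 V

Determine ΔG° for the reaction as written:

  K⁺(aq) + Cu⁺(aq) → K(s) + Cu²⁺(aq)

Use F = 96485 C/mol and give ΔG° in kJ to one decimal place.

+302.0 kJ

As written, K⁺/K is reduced (cathode) and Cu²⁺/Cu⁺ is oxidised (anode), so E°cell = (-2.94) − (+0.19) = -3.13 V.
Balancing electrons gives n = 1.
ΔG° = −nFE° = −(1)(96485)(-3.13) = 301,998 J = +302.0 kJ.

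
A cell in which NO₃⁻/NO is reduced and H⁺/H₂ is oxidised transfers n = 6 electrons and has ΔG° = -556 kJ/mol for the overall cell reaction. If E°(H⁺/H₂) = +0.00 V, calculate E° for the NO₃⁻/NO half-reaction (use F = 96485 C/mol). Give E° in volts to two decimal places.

E°cell = −ΔG°/(nF) = −(-556×10³)/((6)(96485)) = +0.960 V.
Since NO₃⁻/NO is the cathode and H⁺/H₂ the anode, E°cell = E°(NO₃⁻/NO) − E°(H⁺/H₂).
So E°(NO₃⁻/NO) = E°cell + E°(H⁺/H₂) = +0.960 + (+0.00) = +0.96 V.

+0.96 V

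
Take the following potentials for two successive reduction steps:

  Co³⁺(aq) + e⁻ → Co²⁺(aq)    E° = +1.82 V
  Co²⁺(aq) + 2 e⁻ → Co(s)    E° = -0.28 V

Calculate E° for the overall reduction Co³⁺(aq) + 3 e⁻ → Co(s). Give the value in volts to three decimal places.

+0.420 V

Since ΔG° = −nFE° is additive over sequential reductions, n₃E°₃ = n₁E°₁ + n₂E°₂.
E°₃ = (1×+1.82 + 2×-0.28) / 3 = (+1.260) / 3 = +0.420 V.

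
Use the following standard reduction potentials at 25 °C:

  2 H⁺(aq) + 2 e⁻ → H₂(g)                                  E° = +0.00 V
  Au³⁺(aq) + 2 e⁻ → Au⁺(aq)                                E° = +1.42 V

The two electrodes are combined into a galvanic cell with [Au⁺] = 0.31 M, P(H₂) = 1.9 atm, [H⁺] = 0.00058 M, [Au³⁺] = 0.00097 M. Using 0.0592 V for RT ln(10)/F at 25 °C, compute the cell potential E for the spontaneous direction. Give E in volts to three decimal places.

+1.546 V

Au³⁺/Au⁺ is the cathode (higher E°), H⁺/H₂ the anode: E°cell = +1.42 − (+0.00) = +1.42 V, n = 2.
Overall: Au³⁺(aq) + H₂(g) → Au⁺(aq) + 2 H⁺(aq)
Q = [Au⁺]·[H⁺]^2 / ([Au³⁺]·P(H₂)); log Q = -4.247.
E = E° − (0.0592/n) log Q = +1.42 − (0.0592/2)(-4.247) = +1.546 V.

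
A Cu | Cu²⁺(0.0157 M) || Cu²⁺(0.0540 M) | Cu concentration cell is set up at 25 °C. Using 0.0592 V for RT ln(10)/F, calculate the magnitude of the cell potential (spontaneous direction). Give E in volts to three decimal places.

For a concentration cell E°cell = 0. The 0.0540 M side is the cathode (reduction is favoured where [Cu²⁺] is higher).
With n = 2, E = −(0.0592/2) log([Cu²⁺]ₐₙ/[Cu²⁺]꜀ₐₜ) = −(0.0592/2) log(0.0157/0.054) = −(0.0592/2)(-0.536) = +0.016 V.

+0.016 V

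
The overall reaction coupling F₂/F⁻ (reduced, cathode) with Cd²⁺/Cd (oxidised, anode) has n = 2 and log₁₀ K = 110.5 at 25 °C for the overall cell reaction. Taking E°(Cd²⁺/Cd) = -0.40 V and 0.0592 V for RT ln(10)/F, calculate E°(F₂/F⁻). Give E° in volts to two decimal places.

E°cell = (0.0592/n)·log K = (0.0592/2)(110.5) = +3.271 V.
Since F₂/F⁻ is the cathode and Cd²⁺/Cd the anode, E°cell = E°(F₂/F⁻) − E°(Cd²⁺/Cd).
So E°(F₂/F⁻) = E°cell + E°(Cd²⁺/Cd) = +3.271 + (-0.40) = +2.87 V.

+2.87 V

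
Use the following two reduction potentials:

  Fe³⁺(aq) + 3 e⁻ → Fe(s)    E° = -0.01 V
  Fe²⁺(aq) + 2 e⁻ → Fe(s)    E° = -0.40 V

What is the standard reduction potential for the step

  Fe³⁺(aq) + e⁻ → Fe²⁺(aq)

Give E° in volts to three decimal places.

+0.770 V

Sequential free energies add, so n₃E°₃ = n₁E°₁ + n₂E°₂.
With n₃ = 3, and the known step contributing 2×(-0.40) V, the unknown satisfies 1·E° = 3×(-0.01) − 2×(-0.40) = +0.770.
E° = +0.770 / 1 = +0.770 V.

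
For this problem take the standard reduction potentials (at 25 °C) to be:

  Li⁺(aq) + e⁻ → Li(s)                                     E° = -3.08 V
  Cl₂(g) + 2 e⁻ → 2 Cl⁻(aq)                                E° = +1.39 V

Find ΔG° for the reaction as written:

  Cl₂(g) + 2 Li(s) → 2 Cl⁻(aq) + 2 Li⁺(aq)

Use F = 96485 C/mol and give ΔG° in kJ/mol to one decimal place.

As written, Cl₂/Cl⁻ is reduced (cathode) and Li⁺/Li is oxidised (anode), so E°cell = (+1.39) − (-3.08) = +4.47 V.
Balancing electrons gives n = 2.
ΔG° = −nFE° = −(2)(96485)(+4.47) = -862,576 J = -862.6 kJ/mol.

-862.6 kJ/mol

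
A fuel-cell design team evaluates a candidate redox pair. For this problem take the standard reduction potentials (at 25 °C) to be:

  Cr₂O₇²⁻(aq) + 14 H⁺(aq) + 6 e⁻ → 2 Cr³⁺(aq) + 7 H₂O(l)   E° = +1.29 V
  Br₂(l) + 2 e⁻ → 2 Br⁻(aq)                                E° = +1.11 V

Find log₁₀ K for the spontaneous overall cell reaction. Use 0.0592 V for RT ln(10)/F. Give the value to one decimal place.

Cathode: Cr₂O₇²⁻/Cr³⁺; anode: Br₂/Br⁻. E°cell = +0.18 V, n = 6.
log K = nE°cell / 0.0592 = (6)(+0.18) / 0.0592 = 18.2.

18.2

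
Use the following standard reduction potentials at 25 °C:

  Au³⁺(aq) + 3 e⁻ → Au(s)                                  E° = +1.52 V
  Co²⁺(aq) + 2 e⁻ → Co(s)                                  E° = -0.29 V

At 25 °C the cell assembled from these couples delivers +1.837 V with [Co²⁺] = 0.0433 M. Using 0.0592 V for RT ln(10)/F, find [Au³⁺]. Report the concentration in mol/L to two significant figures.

Au³⁺/Au is the cathode, Co²⁺/Co the anode: E°cell = +1.81 V, n = 6.
Overall reaction: 2 Au³⁺(aq) + 3 Co(s) → 2 Au(s) + 3 Co²⁺(aq); Q = [Co²⁺]^3/[Au³⁺]^2.
From E = E° − (0.0592/n) log Q: log Q = (E° − E)·n/0.0592 = (+1.81 − (+1.837))·6/0.0592 = -2.7365.
So 2·log[Au³⁺] = 3·log(0.0433) − log Q = -4.0905 − (-2.7365) = -1.3540; log[Au³⁺] = -1.3540 / 2 = -0.6770; [Au³⁺] = 10^(-0.6770) ≈ 0.21 M.

0.21 M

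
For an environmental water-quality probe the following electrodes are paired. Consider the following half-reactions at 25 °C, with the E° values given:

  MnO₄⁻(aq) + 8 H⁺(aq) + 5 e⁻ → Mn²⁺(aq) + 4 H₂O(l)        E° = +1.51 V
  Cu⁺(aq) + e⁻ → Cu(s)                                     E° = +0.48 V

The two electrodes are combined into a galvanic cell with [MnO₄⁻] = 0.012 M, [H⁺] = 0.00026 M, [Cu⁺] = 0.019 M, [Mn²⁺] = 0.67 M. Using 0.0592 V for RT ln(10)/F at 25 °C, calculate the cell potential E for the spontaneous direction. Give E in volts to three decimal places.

MnO₄⁻/Mn²⁺ is the cathode (higher E°), Cu⁺/Cu the anode: E°cell = +1.51 − (+0.48) = +1.03 V, n = 5.
Overall: MnO₄⁻(aq) + 8 H⁺(aq) + 5 Cu(s) → Mn²⁺(aq) + 4 H₂O(l) + 5 Cu⁺(aq)
Q = [Mn²⁺]·[Cu⁺]^5 / ([MnO₄⁻]·[H⁺]^8); log Q = 21.821.
E = E° − (0.0592/n) log Q = +1.03 − (0.0592/5)(21.821) = +0.772 V.

+0.772 V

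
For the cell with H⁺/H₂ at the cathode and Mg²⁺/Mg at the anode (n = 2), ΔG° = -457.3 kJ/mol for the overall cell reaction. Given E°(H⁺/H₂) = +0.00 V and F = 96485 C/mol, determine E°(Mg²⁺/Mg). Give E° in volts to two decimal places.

E°cell = −ΔG°/(nF) = −(-457.3×10³)/((2)(96485)) = +2.370 V.
Since H⁺/H₂ is the cathode and Mg²⁺/Mg the anode, E°cell = E°(H⁺/H₂) − E°(Mg²⁺/Mg).
So E°(Mg²⁺/Mg) = E°(H⁺/H₂) − E°cell = (+0.00) − (+2.370) = -2.37 V.

-2.37 V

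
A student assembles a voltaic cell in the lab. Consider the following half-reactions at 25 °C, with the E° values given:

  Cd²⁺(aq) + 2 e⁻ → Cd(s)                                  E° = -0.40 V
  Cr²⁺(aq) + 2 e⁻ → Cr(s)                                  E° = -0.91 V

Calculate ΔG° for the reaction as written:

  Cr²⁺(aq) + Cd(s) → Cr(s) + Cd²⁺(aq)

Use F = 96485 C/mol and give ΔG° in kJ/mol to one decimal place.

As written, Cr²⁺/Cr is reduced (cathode) and Cd²⁺/Cd is oxidised (anode), so E°cell = (-0.91) − (-0.40) = -0.51 V.
Balancing electrons gives n = 2.
ΔG° = −nFE° = −(2)(96485)(-0.51) = 98,415 J = +98.4 kJ/mol.

+98.4 kJ/mol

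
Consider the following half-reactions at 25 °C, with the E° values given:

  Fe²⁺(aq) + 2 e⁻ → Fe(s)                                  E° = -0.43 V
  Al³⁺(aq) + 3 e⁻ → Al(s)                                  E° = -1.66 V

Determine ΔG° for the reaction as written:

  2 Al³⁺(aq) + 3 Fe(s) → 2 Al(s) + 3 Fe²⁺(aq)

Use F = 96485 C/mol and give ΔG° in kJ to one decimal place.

+712.1 kJ

As written, Al³⁺/Al is reduced (cathode) and Fe²⁺/Fe is oxidised (anode), so E°cell = (-1.66) − (-0.43) = -1.23 V.
Balancing electrons gives n = 6.
ΔG° = −nFE° = −(6)(96485)(-1.23) = 712,059 J = +712.1 kJ.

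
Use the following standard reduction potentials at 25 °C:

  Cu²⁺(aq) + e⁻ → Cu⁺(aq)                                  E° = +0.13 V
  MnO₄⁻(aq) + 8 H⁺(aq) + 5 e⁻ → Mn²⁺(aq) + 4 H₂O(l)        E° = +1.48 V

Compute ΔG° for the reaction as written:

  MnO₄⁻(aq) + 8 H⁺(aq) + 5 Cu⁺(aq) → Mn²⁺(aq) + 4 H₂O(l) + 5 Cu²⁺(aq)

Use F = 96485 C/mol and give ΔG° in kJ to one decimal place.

As written, MnO₄⁻/Mn²⁺ is reduced (cathode) and Cu²⁺/Cu⁺ is oxidised (anode), so E°cell = (+1.48) − (+0.13) = +1.35 V.
Balancing electrons gives n = 5.
ΔG° = −nFE° = −(5)(96485)(+1.35) = -651,274 J = -651.3 kJ.

-651.3 kJ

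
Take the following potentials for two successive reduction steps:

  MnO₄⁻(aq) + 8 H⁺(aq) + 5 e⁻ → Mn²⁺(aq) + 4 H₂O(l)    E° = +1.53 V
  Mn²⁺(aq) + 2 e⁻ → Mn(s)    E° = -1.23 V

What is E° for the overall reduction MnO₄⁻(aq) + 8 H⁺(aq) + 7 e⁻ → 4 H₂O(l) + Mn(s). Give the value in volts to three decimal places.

Since ΔG° = −nFE° is additive over sequential reductions, n₃E°₃ = n₁E°₁ + n₂E°₂.
E°₃ = (5×+1.53 + 2×-1.23) / 7 = (+5.190) / 7 = +0.741 V.

+0.741 V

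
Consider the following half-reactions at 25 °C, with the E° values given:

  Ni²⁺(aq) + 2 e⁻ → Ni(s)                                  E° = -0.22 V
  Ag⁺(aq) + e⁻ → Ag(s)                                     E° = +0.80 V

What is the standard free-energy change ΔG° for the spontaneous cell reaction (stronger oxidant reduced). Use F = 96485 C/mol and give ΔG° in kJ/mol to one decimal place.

-196.8 kJ/mol

Ag⁺/Ag (E° = +0.80 V) is the cathode; Ni²⁺/Ni (E° = -0.22 V) is the anode, so E°cell = +1.02 V.
Balancing electrons gives n = 2 (lcm of 1 and 2).
ΔG° = −nFE° = −(2)(96485)(+1.02) = -196,829 J = -196.8 kJ/mol.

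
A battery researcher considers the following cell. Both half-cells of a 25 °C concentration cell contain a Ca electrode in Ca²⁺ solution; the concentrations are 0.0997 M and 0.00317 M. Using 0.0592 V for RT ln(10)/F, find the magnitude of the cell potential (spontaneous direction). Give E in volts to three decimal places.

For a concentration cell E°cell = 0. The 0.0997 M side is the cathode (reduction is favoured where [Ca²⁺] is higher).
With n = 2, E = −(0.0592/2) log([Ca²⁺]ₐₙ/[Ca²⁺]꜀ₐₜ) = −(0.0592/2) log(0.00317/0.0997) = −(0.0592/2)(-1.498) = +0.044 V.

+0.044 V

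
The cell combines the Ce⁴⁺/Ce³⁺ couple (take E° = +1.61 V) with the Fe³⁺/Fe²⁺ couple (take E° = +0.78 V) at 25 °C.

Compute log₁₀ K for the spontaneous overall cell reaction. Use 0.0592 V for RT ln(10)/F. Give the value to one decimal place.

14.0

Cathode: Ce⁴⁺/Ce³⁺; anode: Fe³⁺/Fe²⁺. E°cell = +0.83 V, n = 1.
log K = nE°cell / 0.0592 = (1)(+0.83) / 0.0592 = 14.0.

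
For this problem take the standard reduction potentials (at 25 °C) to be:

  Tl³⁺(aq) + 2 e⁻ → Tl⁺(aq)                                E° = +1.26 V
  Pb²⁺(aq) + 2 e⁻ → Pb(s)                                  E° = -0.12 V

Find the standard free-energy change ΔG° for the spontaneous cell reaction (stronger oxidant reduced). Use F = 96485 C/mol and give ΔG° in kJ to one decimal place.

Tl³⁺/Tl⁺ (E° = +1.26 V) is the cathode; Pb²⁺/Pb (E° = -0.12 V) is the anode, so E°cell = +1.38 V.
Balancing electrons gives n = 2 (lcm of 2 and 2).
ΔG° = −nFE° = −(2)(96485)(+1.38) = -266,299 J = -266.3 kJ.

-266.3 kJ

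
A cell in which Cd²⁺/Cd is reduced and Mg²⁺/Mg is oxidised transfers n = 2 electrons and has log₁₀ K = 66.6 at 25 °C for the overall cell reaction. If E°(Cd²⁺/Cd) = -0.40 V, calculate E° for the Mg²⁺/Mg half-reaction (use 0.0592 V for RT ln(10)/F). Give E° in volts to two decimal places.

E°cell = (0.0592/n)·log K = (0.0592/2)(66.6) = +1.971 V.
Since Cd²⁺/Cd is the cathode and Mg²⁺/Mg the anode, E°cell = E°(Cd²⁺/Cd) − E°(Mg²⁺/Mg).
So E°(Mg²⁺/Mg) = E°(Cd²⁺/Cd) − E°cell = (-0.40) − (+1.971) = -2.37 V.

-2.37 V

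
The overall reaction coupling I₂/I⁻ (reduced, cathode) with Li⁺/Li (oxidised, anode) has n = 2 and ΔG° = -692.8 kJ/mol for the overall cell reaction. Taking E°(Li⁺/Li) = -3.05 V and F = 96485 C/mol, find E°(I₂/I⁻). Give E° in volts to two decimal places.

E°cell = −ΔG°/(nF) = −(-692.8×10³)/((2)(96485)) = +3.590 V.
Since I₂/I⁻ is the cathode and Li⁺/Li the anode, E°cell = E°(I₂/I⁻) − E°(Li⁺/Li).
So E°(I₂/I⁻) = E°cell + E°(Li⁺/Li) = +3.590 + (-3.05) = +0.54 V.

+0.54 V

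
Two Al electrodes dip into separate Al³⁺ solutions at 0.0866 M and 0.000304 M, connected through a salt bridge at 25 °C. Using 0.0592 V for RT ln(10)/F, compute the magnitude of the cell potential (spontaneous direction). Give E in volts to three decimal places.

+0.048 V

For a concentration cell E°cell = 0. The 0.0866 M side is the cathode (reduction is favoured where [Al³⁺] is higher).
With n = 3, E = −(0.0592/3) log([Al³⁺]ₐₙ/[Al³⁺]꜀ₐₜ) = −(0.0592/3) log(0.000304/0.0866) = −(0.0592/3)(-2.455) = +0.048 V.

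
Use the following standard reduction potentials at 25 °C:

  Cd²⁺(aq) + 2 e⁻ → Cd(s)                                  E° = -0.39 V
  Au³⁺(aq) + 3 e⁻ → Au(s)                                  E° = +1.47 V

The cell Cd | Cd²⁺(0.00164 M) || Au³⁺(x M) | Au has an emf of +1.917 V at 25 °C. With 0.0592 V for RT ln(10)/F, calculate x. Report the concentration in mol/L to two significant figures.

Au³⁺/Au is the cathode, Cd²⁺/Cd the anode: E°cell = +1.86 V, n = 6.
Overall reaction: 2 Au³⁺(aq) + 3 Cd(s) → 2 Au(s) + 3 Cd²⁺(aq); Q = [Cd²⁺]^3/[Au³⁺]^2.
From E = E° − (0.0592/n) log Q: log Q = (E° − E)·n/0.0592 = (+1.86 − (+1.917))·6/0.0592 = -5.7770.
So 2·log[Au³⁺] = 3·log(0.00164) − log Q = -8.3555 − (-5.7770) = -2.5785; log[Au³⁺] = -2.5785 / 2 = -1.2893; [Au³⁺] = 10^(-1.2893) ≈ 0.051 M.

0.051 M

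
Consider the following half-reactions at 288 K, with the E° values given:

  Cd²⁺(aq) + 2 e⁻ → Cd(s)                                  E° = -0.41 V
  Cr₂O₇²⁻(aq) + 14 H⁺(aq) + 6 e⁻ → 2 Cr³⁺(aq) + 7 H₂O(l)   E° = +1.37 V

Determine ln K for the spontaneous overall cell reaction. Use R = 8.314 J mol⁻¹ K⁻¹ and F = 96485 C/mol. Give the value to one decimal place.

430.4

Cathode: Cr₂O₇²⁻/Cr³⁺; anode: Cd²⁺/Cd. E°cell = (+1.37) − (-0.41) = +1.78 V, with n = 6.
ΔG° = −nFE° = −RT ln K, so ln K = nFE°/(RT) = (6)(96485)(+1.78) / ((8.314)(288)) = 430.357.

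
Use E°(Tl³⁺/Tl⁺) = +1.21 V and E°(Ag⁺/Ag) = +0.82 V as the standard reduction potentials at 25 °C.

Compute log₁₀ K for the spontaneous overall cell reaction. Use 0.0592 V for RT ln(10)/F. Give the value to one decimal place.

Cathode: Tl³⁺/Tl⁺; anode: Ag⁺/Ag. E°cell = +0.39 V, n = 2.
log K = nE°cell / 0.0592 = (2)(+0.39) / 0.0592 = 13.2.

13.2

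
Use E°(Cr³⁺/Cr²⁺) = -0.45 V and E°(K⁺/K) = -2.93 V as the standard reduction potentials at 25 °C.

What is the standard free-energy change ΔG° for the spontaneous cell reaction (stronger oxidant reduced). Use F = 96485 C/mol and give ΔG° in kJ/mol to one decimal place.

Cr³⁺/Cr²⁺ (E° = -0.45 V) is the cathode; K⁺/K (E° = -2.93 V) is the anode, so E°cell = +2.48 V.
Balancing electrons gives n = 1 (lcm of 1 and 1).
ΔG° = −nFE° = −(1)(96485)(+2.48) = -239,283 J = -239.3 kJ/mol.

-239.3 kJ/mol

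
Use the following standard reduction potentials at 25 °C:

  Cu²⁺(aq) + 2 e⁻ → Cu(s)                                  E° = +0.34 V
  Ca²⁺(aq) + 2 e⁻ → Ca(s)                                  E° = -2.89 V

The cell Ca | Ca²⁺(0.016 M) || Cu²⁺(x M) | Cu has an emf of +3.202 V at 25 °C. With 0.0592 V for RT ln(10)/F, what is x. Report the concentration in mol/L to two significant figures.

Cu²⁺/Cu is the cathode, Ca²⁺/Ca the anode: E°cell = +3.23 V, n = 2.
Overall reaction: Cu²⁺(aq) + Ca(s) → Cu(s) + Ca²⁺(aq); Q = [Ca²⁺]^1/[Cu²⁺]^1.
From E = E° − (0.0592/n) log Q: log Q = (E° − E)·n/0.0592 = (+3.23 − (+3.202))·2/0.0592 = 0.9459.
So 1·log[Cu²⁺] = 1·log(0.016) − log Q = -1.7959 − (0.9459) = -2.7418; [Cu²⁺] = 10^(-2.7418) ≈ 0.0018 M.

0.0018 M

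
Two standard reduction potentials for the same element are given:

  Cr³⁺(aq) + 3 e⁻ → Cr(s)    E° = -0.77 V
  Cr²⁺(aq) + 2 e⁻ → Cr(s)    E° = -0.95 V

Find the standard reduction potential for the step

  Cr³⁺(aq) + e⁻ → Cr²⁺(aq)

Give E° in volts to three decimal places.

-0.410 V

Sequential free energies add, so n₃E°₃ = n₁E°₁ + n₂E°₂.
With n₃ = 3, and the known step contributing 2×(-0.95) V, the unknown satisfies 1·E° = 3×(-0.77) − 2×(-0.95) = -0.410.
E° = -0.410 / 1 = -0.410 V.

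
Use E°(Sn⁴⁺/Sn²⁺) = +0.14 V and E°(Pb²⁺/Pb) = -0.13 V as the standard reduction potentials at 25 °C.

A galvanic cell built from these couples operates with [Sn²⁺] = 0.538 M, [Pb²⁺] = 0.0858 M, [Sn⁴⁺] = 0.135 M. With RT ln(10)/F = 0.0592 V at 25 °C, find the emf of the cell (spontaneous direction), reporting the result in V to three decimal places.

Sn⁴⁺/Sn²⁺ is the cathode (higher E°), Pb²⁺/Pb the anode: E°cell = +0.14 − (-0.13) = +0.27 V, n = 2.
Overall: Sn⁴⁺(aq) + Pb(s) → Sn²⁺(aq) + Pb²⁺(aq)
Q = [Sn²⁺]·[Pb²⁺] / ([Sn⁴⁺]); log Q = -0.466.
E = E° − (0.0592/n) log Q = +0.27 − (0.0592/2)(-0.466) = +0.284 V.

+0.284 V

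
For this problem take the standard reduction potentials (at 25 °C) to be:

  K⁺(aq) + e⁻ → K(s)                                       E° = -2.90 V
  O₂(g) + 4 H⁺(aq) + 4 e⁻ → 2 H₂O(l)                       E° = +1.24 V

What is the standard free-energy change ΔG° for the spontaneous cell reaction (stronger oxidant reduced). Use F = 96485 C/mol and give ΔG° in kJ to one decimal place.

-1597.8 kJ

O₂/H₂O (E° = +1.24 V) is the cathode; K⁺/K (E° = -2.90 V) is the anode, so E°cell = +4.14 V.
Balancing electrons gives n = 4 (lcm of 4 and 1).
ΔG° = −nFE° = −(4)(96485)(+4.14) = -1,597,792 J = -1597.8 kJ.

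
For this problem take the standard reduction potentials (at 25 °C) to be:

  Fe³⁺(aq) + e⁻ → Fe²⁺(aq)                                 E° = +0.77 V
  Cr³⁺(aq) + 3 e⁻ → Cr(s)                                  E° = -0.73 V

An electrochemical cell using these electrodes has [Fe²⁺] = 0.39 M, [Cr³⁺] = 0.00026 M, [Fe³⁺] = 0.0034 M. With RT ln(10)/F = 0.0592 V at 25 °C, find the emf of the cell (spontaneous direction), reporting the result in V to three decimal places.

+1.449 V

Fe³⁺/Fe²⁺ is the cathode (higher E°), Cr³⁺/Cr the anode: E°cell = +0.77 − (-0.73) = +1.50 V, n = 3.
Overall: 3 Fe³⁺(aq) + Cr(s) → 3 Fe²⁺(aq) + Cr³⁺(aq)
Q = [Fe²⁺]^3·[Cr³⁺] / ([Fe³⁺]^3); log Q = 2.594.
E = E° − (0.0592/n) log Q = +1.50 − (0.0592/3)(2.594) = +1.449 V.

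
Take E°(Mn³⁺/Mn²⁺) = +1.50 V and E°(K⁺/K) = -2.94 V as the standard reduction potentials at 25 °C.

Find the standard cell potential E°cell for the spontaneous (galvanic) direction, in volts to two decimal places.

The Mn³⁺/Mn²⁺ couple has the higher reduction potential, so it is the cathode; K⁺/K is oxidised at the anode.
E°cell = E°(cathode) − E°(anode) = (+1.50) − (-2.94) = +4.44 V.

+4.44 V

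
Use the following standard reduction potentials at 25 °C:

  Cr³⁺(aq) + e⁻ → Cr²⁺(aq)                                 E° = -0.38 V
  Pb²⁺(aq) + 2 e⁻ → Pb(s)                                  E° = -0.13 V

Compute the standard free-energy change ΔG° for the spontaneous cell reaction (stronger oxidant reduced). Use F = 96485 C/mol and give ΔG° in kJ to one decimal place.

Pb²⁺/Pb (E° = -0.13 V) is the cathode; Cr³⁺/Cr²⁺ (E° = -0.38 V) is the anode, so E°cell = +0.25 V.
Balancing electrons gives n = 2 (lcm of 2 and 1).
ΔG° = −nFE° = −(2)(96485)(+0.25) = -48,242 J = -48.2 kJ.

-48.2 kJ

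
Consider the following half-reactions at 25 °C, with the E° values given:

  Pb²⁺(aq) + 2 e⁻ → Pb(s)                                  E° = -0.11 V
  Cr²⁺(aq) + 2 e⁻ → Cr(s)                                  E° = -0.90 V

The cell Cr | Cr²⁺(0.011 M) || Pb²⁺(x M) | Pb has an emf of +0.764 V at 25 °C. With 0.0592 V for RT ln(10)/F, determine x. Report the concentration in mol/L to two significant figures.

Pb²⁺/Pb is the cathode, Cr²⁺/Cr the anode: E°cell = +0.79 V, n = 2.
Overall reaction: Pb²⁺(aq) + Cr(s) → Pb(s) + Cr²⁺(aq); Q = [Cr²⁺]^1/[Pb²⁺]^1.
From E = E° − (0.0592/n) log Q: log Q = (E° − E)·n/0.0592 = (+0.79 − (+0.764))·2/0.0592 = 0.8784.
So 1·log[Pb²⁺] = 1·log(0.011) − log Q = -1.9586 − (0.8784) = -2.8370; [Pb²⁺] = 10^(-2.8370) ≈ 0.0015 M.

0.0015 M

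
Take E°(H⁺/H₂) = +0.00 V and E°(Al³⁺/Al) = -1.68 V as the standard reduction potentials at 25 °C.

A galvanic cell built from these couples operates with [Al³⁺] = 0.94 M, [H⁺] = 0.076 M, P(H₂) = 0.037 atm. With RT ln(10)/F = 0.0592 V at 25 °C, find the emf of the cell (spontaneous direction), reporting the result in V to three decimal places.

+1.657 V

H⁺/H₂ is the cathode (higher E°), Al³⁺/Al the anode: E°cell = +0.00 − (-1.68) = +1.68 V, n = 6.
Overall: 6 H⁺(aq) + 2 Al(s) → 3 H₂(g) + 2 Al³⁺(aq)
Q = P(H₂)^3·[Al³⁺]^2 / ([H⁺]^6); log Q = 2.366.
E = E° − (0.0592/n) log Q = +1.68 − (0.0592/6)(2.366) = +1.657 V.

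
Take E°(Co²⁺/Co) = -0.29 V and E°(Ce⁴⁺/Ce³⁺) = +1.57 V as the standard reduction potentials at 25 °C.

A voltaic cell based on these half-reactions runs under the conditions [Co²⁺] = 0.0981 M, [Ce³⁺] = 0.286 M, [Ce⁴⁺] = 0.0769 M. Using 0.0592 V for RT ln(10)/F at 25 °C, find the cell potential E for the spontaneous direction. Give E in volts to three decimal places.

+1.856 V

Ce⁴⁺/Ce³⁺ is the cathode (higher E°), Co²⁺/Co the anode: E°cell = +1.57 − (-0.29) = +1.86 V, n = 2.
Overall: 2 Ce⁴⁺(aq) + Co(s) → 2 Ce³⁺(aq) + Co²⁺(aq)
Q = [Ce³⁺]^2·[Co²⁺] / ([Ce⁴⁺]^2); log Q = 0.133.
E = E° − (0.0592/n) log Q = +1.86 − (0.0592/2)(0.133) = +1.856 V.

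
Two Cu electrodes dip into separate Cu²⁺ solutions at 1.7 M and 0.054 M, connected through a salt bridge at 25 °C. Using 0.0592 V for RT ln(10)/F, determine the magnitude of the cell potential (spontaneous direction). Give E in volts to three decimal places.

For a concentration cell E°cell = 0. The 1.7 M side is the cathode (reduction is favoured where [Cu²⁺] is higher).
With n = 2, E = −(0.0592/2) log([Cu²⁺]ₐₙ/[Cu²⁺]꜀ₐₜ) = −(0.0592/2) log(0.054/1.7) = −(0.0592/2)(-1.498) = +0.044 V.

+0.044 V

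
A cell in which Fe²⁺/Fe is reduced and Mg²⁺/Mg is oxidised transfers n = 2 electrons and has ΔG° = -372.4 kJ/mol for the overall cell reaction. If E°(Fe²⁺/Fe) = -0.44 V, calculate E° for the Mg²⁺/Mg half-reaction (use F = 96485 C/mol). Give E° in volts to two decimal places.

-2.37 V

E°cell = −ΔG°/(nF) = −(-372.4×10³)/((2)(96485)) = +1.930 V.
Since Fe²⁺/Fe is the cathode and Mg²⁺/Mg the anode, E°cell = E°(Fe²⁺/Fe) − E°(Mg²⁺/Mg).
So E°(Mg²⁺/Mg) = E°(Fe²⁺/Fe) − E°cell = (-0.44) − (+1.930) = -2.37 V.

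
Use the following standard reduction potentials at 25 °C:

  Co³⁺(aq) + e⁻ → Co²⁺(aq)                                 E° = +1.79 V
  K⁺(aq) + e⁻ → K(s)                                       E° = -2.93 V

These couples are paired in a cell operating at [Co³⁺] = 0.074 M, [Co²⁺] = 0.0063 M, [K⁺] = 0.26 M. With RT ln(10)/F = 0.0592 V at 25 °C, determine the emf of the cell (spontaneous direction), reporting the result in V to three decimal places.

Co³⁺/Co²⁺ is the cathode (higher E°), K⁺/K the anode: E°cell = +1.79 − (-2.93) = +4.72 V, n = 1.
Overall: Co³⁺(aq) + K(s) → Co²⁺(aq) + K⁺(aq)
Q = [Co²⁺]·[K⁺] / ([Co³⁺]); log Q = -1.655.
E = E° − (0.0592/n) log Q = +4.72 − (0.0592/1)(-1.655) = +4.818 V.

+4.818 V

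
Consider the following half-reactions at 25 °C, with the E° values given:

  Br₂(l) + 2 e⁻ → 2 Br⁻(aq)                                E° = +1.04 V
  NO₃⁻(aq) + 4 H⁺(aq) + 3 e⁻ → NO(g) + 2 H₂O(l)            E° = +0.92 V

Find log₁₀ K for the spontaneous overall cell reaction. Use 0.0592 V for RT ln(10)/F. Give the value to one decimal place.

Cathode: Br₂/Br⁻; anode: NO₃⁻/NO. E°cell = +0.12 V, n = 6.
log K = nE°cell / 0.0592 = (6)(+0.12) / 0.0592 = 12.2.

12.2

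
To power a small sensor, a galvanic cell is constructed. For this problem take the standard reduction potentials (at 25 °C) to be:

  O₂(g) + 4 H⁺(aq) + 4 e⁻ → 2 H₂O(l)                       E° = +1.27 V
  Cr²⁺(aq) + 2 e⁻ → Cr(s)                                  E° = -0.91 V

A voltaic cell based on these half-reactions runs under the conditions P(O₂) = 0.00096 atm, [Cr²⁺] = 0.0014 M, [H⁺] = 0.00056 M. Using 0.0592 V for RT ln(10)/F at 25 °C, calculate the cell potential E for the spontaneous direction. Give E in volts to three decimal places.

+2.027 V

O₂/H₂O is the cathode (higher E°), Cr²⁺/Cr the anode: E°cell = +1.27 − (-0.91) = +2.18 V, n = 4.
Overall: O₂(g) + 4 H⁺(aq) + 2 Cr(s) → 2 H₂O(l) + 2 Cr²⁺(aq)
Q = [Cr²⁺]^2 / (P(O₂)·[H⁺]^4); log Q = 10.317.
E = E° − (0.0592/n) log Q = +2.18 − (0.0592/4)(10.317) = +2.027 V.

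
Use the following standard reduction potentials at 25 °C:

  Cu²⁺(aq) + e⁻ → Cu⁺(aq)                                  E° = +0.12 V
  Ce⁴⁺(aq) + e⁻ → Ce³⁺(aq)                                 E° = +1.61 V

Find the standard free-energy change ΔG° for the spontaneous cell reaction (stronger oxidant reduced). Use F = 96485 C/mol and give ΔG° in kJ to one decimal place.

Ce⁴⁺/Ce³⁺ (E° = +1.61 V) is the cathode; Cu²⁺/Cu⁺ (E° = +0.12 V) is the anode, so E°cell = +1.49 V.
Balancing electrons gives n = 1 (lcm of 1 and 1).
ΔG° = −nFE° = −(1)(96485)(+1.49) = -143,763 J = -143.8 kJ.

-143.8 kJ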